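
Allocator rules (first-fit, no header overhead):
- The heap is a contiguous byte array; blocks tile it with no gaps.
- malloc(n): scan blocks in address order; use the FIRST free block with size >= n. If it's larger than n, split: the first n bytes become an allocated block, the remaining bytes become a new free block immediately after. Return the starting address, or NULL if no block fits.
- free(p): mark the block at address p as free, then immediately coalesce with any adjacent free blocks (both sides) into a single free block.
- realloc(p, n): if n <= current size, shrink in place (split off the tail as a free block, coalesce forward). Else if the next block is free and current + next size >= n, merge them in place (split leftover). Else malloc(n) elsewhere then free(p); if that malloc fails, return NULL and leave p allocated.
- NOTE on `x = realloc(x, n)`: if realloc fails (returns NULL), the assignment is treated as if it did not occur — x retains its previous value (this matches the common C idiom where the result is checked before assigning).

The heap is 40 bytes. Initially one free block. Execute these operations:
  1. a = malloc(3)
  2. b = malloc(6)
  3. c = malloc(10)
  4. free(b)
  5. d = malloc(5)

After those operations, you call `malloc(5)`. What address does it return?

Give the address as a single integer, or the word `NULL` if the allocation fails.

Op 1: a = malloc(3) -> a = 0; heap: [0-2 ALLOC][3-39 FREE]
Op 2: b = malloc(6) -> b = 3; heap: [0-2 ALLOC][3-8 ALLOC][9-39 FREE]
Op 3: c = malloc(10) -> c = 9; heap: [0-2 ALLOC][3-8 ALLOC][9-18 ALLOC][19-39 FREE]
Op 4: free(b) -> (freed b); heap: [0-2 ALLOC][3-8 FREE][9-18 ALLOC][19-39 FREE]
Op 5: d = malloc(5) -> d = 3; heap: [0-2 ALLOC][3-7 ALLOC][8-8 FREE][9-18 ALLOC][19-39 FREE]
malloc(5): first-fit scan over [0-2 ALLOC][3-7 ALLOC][8-8 FREE][9-18 ALLOC][19-39 FREE] -> 19

Answer: 19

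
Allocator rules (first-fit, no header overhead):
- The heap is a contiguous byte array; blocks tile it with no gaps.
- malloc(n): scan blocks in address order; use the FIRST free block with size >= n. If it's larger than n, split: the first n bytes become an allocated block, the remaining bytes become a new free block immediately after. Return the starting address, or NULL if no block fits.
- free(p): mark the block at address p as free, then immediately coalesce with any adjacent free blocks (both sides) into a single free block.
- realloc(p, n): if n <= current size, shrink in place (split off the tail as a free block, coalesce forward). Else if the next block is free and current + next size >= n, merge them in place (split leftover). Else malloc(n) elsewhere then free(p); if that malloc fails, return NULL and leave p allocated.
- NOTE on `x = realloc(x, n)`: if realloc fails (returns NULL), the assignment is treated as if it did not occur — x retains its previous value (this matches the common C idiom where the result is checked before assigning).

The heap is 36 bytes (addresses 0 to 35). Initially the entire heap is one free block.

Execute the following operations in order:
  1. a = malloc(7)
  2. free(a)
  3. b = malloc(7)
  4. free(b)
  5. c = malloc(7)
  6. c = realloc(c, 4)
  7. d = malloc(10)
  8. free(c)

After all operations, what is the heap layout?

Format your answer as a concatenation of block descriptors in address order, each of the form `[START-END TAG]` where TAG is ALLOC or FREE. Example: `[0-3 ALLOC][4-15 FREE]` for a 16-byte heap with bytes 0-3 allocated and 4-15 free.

Answer: [0-3 FREE][4-13 ALLOC][14-35 FREE]

Derivation:
Op 1: a = malloc(7) -> a = 0; heap: [0-6 ALLOC][7-35 FREE]
Op 2: free(a) -> (freed a); heap: [0-35 FREE]
Op 3: b = malloc(7) -> b = 0; heap: [0-6 ALLOC][7-35 FREE]
Op 4: free(b) -> (freed b); heap: [0-35 FREE]
Op 5: c = malloc(7) -> c = 0; heap: [0-6 ALLOC][7-35 FREE]
Op 6: c = realloc(c, 4) -> c = 0; heap: [0-3 ALLOC][4-35 FREE]
Op 7: d = malloc(10) -> d = 4; heap: [0-3 ALLOC][4-13 ALLOC][14-35 FREE]
Op 8: free(c) -> (freed c); heap: [0-3 FREE][4-13 ALLOC][14-35 FREE]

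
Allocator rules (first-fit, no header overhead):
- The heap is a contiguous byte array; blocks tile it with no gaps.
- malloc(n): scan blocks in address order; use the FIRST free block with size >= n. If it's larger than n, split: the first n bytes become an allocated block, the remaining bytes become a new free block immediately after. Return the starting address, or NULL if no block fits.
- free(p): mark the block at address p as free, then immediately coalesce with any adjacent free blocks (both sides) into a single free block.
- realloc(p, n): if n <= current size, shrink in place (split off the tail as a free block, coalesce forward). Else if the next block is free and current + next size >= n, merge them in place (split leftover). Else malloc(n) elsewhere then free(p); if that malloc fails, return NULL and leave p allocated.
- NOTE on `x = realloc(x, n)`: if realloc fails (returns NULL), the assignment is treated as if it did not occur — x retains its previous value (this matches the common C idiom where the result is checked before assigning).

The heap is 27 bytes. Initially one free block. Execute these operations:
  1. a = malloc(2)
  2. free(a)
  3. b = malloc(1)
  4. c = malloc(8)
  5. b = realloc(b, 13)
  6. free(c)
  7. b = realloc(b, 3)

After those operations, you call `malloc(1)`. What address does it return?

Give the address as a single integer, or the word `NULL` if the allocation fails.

Op 1: a = malloc(2) -> a = 0; heap: [0-1 ALLOC][2-26 FREE]
Op 2: free(a) -> (freed a); heap: [0-26 FREE]
Op 3: b = malloc(1) -> b = 0; heap: [0-0 ALLOC][1-26 FREE]
Op 4: c = malloc(8) -> c = 1; heap: [0-0 ALLOC][1-8 ALLOC][9-26 FREE]
Op 5: b = realloc(b, 13) -> b = 9; heap: [0-0 FREE][1-8 ALLOC][9-21 ALLOC][22-26 FREE]
Op 6: free(c) -> (freed c); heap: [0-8 FREE][9-21 ALLOC][22-26 FREE]
Op 7: b = realloc(b, 3) -> b = 9; heap: [0-8 FREE][9-11 ALLOC][12-26 FREE]
malloc(1): first-fit scan over [0-8 FREE][9-11 ALLOC][12-26 FREE] -> 0

Answer: 0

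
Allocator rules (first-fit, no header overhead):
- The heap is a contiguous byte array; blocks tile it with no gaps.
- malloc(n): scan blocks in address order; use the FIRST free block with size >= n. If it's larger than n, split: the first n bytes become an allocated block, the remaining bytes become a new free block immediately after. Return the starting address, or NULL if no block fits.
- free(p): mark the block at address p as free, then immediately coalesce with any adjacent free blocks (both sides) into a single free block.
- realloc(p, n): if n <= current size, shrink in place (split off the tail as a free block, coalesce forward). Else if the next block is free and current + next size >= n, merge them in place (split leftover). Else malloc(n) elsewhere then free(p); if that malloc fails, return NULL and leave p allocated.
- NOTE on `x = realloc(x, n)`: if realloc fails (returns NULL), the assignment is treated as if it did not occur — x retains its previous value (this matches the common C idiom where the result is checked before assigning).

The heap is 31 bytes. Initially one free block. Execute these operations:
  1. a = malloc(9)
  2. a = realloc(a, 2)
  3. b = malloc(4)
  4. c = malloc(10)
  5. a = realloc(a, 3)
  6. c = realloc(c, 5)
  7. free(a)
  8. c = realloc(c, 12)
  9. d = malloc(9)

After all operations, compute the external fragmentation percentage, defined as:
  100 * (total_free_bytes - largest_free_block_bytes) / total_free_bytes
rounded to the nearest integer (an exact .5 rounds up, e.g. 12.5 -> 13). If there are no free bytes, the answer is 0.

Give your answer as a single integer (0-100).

Op 1: a = malloc(9) -> a = 0; heap: [0-8 ALLOC][9-30 FREE]
Op 2: a = realloc(a, 2) -> a = 0; heap: [0-1 ALLOC][2-30 FREE]
Op 3: b = malloc(4) -> b = 2; heap: [0-1 ALLOC][2-5 ALLOC][6-30 FREE]
Op 4: c = malloc(10) -> c = 6; heap: [0-1 ALLOC][2-5 ALLOC][6-15 ALLOC][16-30 FREE]
Op 5: a = realloc(a, 3) -> a = 16; heap: [0-1 FREE][2-5 ALLOC][6-15 ALLOC][16-18 ALLOC][19-30 FREE]
Op 6: c = realloc(c, 5) -> c = 6; heap: [0-1 FREE][2-5 ALLOC][6-10 ALLOC][11-15 FREE][16-18 ALLOC][19-30 FREE]
Op 7: free(a) -> (freed a); heap: [0-1 FREE][2-5 ALLOC][6-10 ALLOC][11-30 FREE]
Op 8: c = realloc(c, 12) -> c = 6; heap: [0-1 FREE][2-5 ALLOC][6-17 ALLOC][18-30 FREE]
Op 9: d = malloc(9) -> d = 18; heap: [0-1 FREE][2-5 ALLOC][6-17 ALLOC][18-26 ALLOC][27-30 FREE]
Free blocks: [2 4] total_free=6 largest=4 -> 100*(6-4)/6 = 200/6 ≈ 33.333 -> rounds to 33

Answer: 33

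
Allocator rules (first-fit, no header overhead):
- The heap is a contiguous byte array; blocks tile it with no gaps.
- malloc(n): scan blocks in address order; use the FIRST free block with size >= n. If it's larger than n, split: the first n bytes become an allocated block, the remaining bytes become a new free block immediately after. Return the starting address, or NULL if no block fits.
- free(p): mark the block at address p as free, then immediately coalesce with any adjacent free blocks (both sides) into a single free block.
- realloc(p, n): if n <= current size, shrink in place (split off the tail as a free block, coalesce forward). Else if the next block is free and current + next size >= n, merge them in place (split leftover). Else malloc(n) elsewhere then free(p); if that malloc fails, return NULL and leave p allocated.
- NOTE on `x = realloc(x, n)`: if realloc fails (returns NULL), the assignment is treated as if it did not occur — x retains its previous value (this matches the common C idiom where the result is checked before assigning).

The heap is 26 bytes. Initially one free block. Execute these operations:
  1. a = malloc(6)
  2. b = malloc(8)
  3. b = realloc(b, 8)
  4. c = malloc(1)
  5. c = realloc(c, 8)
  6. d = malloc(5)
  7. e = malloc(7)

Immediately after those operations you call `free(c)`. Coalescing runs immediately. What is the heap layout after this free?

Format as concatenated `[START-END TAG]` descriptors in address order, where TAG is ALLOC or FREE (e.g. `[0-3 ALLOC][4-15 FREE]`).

Answer: [0-5 ALLOC][6-13 ALLOC][14-25 FREE]

Derivation:
Op 1: a = malloc(6) -> a = 0; heap: [0-5 ALLOC][6-25 FREE]
Op 2: b = malloc(8) -> b = 6; heap: [0-5 ALLOC][6-13 ALLOC][14-25 FREE]
Op 3: b = realloc(b, 8) -> b = 6; heap: [0-5 ALLOC][6-13 ALLOC][14-25 FREE]
Op 4: c = malloc(1) -> c = 14; heap: [0-5 ALLOC][6-13 ALLOC][14-14 ALLOC][15-25 FREE]
Op 5: c = realloc(c, 8) -> c = 14; heap: [0-5 ALLOC][6-13 ALLOC][14-21 ALLOC][22-25 FREE]
Op 6: d = malloc(5) -> d = NULL; heap: [0-5 ALLOC][6-13 ALLOC][14-21 ALLOC][22-25 FREE]
Op 7: e = malloc(7) -> e = NULL; heap: [0-5 ALLOC][6-13 ALLOC][14-21 ALLOC][22-25 FREE]
free(c): c = 14 -> block [14-21 ALLOC]; mark free, coalesce with adjacent free neighbors -> [0-5 ALLOC][6-13 ALLOC][14-25 FREE]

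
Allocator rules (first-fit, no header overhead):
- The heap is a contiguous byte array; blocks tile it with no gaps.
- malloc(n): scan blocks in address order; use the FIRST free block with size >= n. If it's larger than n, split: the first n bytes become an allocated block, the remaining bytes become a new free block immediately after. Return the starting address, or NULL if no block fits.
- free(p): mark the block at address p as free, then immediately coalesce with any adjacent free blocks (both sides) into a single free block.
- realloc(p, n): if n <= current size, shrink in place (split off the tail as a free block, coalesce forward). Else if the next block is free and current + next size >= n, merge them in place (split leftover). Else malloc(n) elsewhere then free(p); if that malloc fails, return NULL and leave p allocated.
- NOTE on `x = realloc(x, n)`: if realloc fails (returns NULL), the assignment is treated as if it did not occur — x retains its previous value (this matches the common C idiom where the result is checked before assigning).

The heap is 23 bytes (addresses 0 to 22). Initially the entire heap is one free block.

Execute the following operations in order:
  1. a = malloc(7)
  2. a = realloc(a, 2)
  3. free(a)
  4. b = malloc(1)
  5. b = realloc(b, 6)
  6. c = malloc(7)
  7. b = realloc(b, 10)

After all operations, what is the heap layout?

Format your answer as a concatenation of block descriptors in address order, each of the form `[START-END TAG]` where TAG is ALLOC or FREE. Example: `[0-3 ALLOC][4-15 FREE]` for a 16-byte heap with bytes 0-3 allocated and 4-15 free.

Answer: [0-5 FREE][6-12 ALLOC][13-22 ALLOC]

Derivation:
Op 1: a = malloc(7) -> a = 0; heap: [0-6 ALLOC][7-22 FREE]
Op 2: a = realloc(a, 2) -> a = 0; heap: [0-1 ALLOC][2-22 FREE]
Op 3: free(a) -> (freed a); heap: [0-22 FREE]
Op 4: b = malloc(1) -> b = 0; heap: [0-0 ALLOC][1-22 FREE]
Op 5: b = realloc(b, 6) -> b = 0; heap: [0-5 ALLOC][6-22 FREE]
Op 6: c = malloc(7) -> c = 6; heap: [0-5 ALLOC][6-12 ALLOC][13-22 FREE]
Op 7: b = realloc(b, 10) -> b = 13; heap: [0-5 FREE][6-12 ALLOC][13-22 ALLOC]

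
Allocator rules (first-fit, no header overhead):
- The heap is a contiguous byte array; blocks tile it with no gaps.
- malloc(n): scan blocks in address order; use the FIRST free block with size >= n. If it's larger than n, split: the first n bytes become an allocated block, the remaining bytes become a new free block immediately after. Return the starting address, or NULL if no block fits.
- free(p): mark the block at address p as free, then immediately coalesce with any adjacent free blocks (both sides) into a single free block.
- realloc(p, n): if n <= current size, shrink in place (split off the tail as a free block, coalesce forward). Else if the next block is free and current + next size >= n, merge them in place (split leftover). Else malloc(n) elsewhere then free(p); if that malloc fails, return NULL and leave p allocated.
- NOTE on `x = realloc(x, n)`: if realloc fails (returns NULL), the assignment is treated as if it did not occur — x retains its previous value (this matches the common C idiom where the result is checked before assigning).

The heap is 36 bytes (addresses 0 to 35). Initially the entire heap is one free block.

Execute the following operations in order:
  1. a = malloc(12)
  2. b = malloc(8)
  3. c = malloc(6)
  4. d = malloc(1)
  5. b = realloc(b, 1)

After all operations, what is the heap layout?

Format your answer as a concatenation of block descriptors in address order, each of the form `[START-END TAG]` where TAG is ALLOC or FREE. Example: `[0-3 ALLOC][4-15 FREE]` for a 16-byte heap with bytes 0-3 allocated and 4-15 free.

Answer: [0-11 ALLOC][12-12 ALLOC][13-19 FREE][20-25 ALLOC][26-26 ALLOC][27-35 FREE]

Derivation:
Op 1: a = malloc(12) -> a = 0; heap: [0-11 ALLOC][12-35 FREE]
Op 2: b = malloc(8) -> b = 12; heap: [0-11 ALLOC][12-19 ALLOC][20-35 FREE]
Op 3: c = malloc(6) -> c = 20; heap: [0-11 ALLOC][12-19 ALLOC][20-25 ALLOC][26-35 FREE]
Op 4: d = malloc(1) -> d = 26; heap: [0-11 ALLOC][12-19 ALLOC][20-25 ALLOC][26-26 ALLOC][27-35 FREE]
Op 5: b = realloc(b, 1) -> b = 12; heap: [0-11 ALLOC][12-12 ALLOC][13-19 FREE][20-25 ALLOC][26-26 ALLOC][27-35 FREE]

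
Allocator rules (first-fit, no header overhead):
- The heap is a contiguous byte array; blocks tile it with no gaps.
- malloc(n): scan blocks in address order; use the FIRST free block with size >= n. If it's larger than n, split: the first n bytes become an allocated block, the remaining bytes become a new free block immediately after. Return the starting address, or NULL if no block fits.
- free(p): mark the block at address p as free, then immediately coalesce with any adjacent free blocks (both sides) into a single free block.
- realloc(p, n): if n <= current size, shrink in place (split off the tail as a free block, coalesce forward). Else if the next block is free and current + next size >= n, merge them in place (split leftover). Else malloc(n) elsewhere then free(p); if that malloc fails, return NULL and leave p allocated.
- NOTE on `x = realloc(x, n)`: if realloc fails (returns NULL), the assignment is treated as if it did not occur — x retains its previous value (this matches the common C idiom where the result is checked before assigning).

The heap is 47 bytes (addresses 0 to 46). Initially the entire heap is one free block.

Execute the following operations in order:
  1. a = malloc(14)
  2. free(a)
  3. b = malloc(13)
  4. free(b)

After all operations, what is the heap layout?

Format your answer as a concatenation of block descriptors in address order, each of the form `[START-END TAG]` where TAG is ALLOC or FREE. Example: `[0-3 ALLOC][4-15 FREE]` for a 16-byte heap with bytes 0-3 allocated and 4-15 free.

Answer: [0-46 FREE]

Derivation:
Op 1: a = malloc(14) -> a = 0; heap: [0-13 ALLOC][14-46 FREE]
Op 2: free(a) -> (freed a); heap: [0-46 FREE]
Op 3: b = malloc(13) -> b = 0; heap: [0-12 ALLOC][13-46 FREE]
Op 4: free(b) -> (freed b); heap: [0-46 FREE]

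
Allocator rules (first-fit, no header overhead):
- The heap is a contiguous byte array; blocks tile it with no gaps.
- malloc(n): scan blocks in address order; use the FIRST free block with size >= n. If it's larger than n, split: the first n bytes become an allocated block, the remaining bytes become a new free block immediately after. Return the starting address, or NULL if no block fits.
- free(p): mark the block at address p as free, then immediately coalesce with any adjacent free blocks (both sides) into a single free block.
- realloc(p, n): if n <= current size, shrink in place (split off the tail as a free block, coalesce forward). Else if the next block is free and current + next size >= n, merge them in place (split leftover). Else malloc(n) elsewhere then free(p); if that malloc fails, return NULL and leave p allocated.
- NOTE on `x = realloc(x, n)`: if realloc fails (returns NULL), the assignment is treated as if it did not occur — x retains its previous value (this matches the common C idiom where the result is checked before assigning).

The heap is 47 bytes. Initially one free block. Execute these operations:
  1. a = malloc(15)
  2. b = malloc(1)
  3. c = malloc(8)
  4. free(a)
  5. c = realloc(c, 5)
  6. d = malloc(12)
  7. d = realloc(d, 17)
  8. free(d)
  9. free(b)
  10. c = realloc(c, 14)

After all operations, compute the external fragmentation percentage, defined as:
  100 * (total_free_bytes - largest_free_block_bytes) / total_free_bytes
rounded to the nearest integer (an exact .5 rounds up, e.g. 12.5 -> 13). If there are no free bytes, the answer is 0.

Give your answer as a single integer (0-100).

Op 1: a = malloc(15) -> a = 0; heap: [0-14 ALLOC][15-46 FREE]
Op 2: b = malloc(1) -> b = 15; heap: [0-14 ALLOC][15-15 ALLOC][16-46 FREE]
Op 3: c = malloc(8) -> c = 16; heap: [0-14 ALLOC][15-15 ALLOC][16-23 ALLOC][24-46 FREE]
Op 4: free(a) -> (freed a); heap: [0-14 FREE][15-15 ALLOC][16-23 ALLOC][24-46 FREE]
Op 5: c = realloc(c, 5) -> c = 16; heap: [0-14 FREE][15-15 ALLOC][16-20 ALLOC][21-46 FREE]
Op 6: d = malloc(12) -> d = 0; heap: [0-11 ALLOC][12-14 FREE][15-15 ALLOC][16-20 ALLOC][21-46 FREE]
Op 7: d = realloc(d, 17) -> d = 21; heap: [0-14 FREE][15-15 ALLOC][16-20 ALLOC][21-37 ALLOC][38-46 FREE]
Op 8: free(d) -> (freed d); heap: [0-14 FREE][15-15 ALLOC][16-20 ALLOC][21-46 FREE]
Op 9: free(b) -> (freed b); heap: [0-15 FREE][16-20 ALLOC][21-46 FREE]
Op 10: c = realloc(c, 14) -> c = 16; heap: [0-15 FREE][16-29 ALLOC][30-46 FREE]
Free blocks: [16 17] total_free=33 largest=17 -> 100*(33-17)/33 = 1600/33 ≈ 48.485 -> rounds to 48

Answer: 48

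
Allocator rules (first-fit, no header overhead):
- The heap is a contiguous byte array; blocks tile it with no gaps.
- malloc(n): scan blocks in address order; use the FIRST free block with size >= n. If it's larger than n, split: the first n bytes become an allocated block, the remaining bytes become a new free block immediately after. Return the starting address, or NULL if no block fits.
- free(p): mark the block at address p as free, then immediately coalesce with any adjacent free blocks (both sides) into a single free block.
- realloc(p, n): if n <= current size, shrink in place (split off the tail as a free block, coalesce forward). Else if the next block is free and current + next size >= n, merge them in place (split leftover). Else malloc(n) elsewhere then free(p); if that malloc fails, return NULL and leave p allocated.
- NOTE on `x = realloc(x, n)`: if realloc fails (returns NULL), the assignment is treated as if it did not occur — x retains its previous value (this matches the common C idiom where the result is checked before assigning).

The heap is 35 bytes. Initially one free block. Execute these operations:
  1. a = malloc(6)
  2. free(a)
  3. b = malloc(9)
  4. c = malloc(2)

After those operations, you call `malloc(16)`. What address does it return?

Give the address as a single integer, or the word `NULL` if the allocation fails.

Op 1: a = malloc(6) -> a = 0; heap: [0-5 ALLOC][6-34 FREE]
Op 2: free(a) -> (freed a); heap: [0-34 FREE]
Op 3: b = malloc(9) -> b = 0; heap: [0-8 ALLOC][9-34 FREE]
Op 4: c = malloc(2) -> c = 9; heap: [0-8 ALLOC][9-10 ALLOC][11-34 FREE]
malloc(16): first-fit scan over [0-8 ALLOC][9-10 ALLOC][11-34 FREE] -> 11

Answer: 11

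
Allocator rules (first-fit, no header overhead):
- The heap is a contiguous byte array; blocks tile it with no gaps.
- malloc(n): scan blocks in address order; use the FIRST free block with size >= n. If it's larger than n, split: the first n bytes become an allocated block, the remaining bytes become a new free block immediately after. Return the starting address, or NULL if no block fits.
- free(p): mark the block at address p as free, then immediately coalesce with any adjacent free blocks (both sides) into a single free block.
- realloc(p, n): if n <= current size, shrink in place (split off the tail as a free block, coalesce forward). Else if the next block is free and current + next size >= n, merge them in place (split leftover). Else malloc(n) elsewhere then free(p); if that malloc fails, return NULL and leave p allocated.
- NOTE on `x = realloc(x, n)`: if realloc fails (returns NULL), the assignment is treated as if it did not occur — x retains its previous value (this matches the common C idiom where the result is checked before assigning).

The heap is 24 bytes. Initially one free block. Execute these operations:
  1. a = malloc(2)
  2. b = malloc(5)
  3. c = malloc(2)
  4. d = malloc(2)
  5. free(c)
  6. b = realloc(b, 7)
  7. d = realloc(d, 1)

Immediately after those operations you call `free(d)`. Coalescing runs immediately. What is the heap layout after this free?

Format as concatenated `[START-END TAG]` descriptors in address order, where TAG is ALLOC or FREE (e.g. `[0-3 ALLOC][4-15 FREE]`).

Op 1: a = malloc(2) -> a = 0; heap: [0-1 ALLOC][2-23 FREE]
Op 2: b = malloc(5) -> b = 2; heap: [0-1 ALLOC][2-6 ALLOC][7-23 FREE]
Op 3: c = malloc(2) -> c = 7; heap: [0-1 ALLOC][2-6 ALLOC][7-8 ALLOC][9-23 FREE]
Op 4: d = malloc(2) -> d = 9; heap: [0-1 ALLOC][2-6 ALLOC][7-8 ALLOC][9-10 ALLOC][11-23 FREE]
Op 5: free(c) -> (freed c); heap: [0-1 ALLOC][2-6 ALLOC][7-8 FREE][9-10 ALLOC][11-23 FREE]
Op 6: b = realloc(b, 7) -> b = 2; heap: [0-1 ALLOC][2-8 ALLOC][9-10 ALLOC][11-23 FREE]
Op 7: d = realloc(d, 1) -> d = 9; heap: [0-1 ALLOC][2-8 ALLOC][9-9 ALLOC][10-23 FREE]
free(d): d = 9 -> block [9-9 ALLOC]; mark free, coalesce with adjacent free neighbors -> [0-1 ALLOC][2-8 ALLOC][9-23 FREE]

Answer: [0-1 ALLOC][2-8 ALLOC][9-23 FREE]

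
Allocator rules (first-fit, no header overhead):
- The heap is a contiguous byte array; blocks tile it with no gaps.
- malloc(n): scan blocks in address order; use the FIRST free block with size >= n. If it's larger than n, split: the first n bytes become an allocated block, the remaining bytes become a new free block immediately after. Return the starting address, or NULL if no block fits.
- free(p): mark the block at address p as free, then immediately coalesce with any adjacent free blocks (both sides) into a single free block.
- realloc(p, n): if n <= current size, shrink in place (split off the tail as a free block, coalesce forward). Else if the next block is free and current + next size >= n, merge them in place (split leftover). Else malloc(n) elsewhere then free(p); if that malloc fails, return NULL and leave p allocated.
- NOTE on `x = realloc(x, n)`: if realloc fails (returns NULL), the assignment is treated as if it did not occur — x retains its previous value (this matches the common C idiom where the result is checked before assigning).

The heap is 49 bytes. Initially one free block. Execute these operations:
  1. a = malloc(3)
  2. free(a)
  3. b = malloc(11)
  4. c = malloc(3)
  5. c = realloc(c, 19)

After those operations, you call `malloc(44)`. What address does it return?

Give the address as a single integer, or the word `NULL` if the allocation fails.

Answer: NULL

Derivation:
Op 1: a = malloc(3) -> a = 0; heap: [0-2 ALLOC][3-48 FREE]
Op 2: free(a) -> (freed a); heap: [0-48 FREE]
Op 3: b = malloc(11) -> b = 0; heap: [0-10 ALLOC][11-48 FREE]
Op 4: c = malloc(3) -> c = 11; heap: [0-10 ALLOC][11-13 ALLOC][14-48 FREE]
Op 5: c = realloc(c, 19) -> c = 11; heap: [0-10 ALLOC][11-29 ALLOC][30-48 FREE]
malloc(44): first-fit scan over [0-10 ALLOC][11-29 ALLOC][30-48 FREE] -> NULL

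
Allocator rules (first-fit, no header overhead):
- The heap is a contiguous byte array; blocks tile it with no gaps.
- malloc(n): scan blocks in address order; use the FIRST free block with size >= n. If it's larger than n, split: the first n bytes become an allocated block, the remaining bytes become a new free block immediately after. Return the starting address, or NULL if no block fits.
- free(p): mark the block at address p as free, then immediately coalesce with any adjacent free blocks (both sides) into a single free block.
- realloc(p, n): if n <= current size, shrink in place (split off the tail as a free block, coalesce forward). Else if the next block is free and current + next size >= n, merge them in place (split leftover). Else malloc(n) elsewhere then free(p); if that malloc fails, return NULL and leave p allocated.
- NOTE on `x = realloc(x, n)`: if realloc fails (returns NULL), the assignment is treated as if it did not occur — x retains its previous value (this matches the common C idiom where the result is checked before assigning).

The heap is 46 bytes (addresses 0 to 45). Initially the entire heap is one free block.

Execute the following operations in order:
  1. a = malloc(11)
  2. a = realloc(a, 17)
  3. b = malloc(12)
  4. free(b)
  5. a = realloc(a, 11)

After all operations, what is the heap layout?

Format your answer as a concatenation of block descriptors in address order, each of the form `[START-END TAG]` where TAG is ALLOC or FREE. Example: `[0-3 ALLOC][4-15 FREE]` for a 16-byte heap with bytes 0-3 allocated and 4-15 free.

Answer: [0-10 ALLOC][11-45 FREE]

Derivation:
Op 1: a = malloc(11) -> a = 0; heap: [0-10 ALLOC][11-45 FREE]
Op 2: a = realloc(a, 17) -> a = 0; heap: [0-16 ALLOC][17-45 FREE]
Op 3: b = malloc(12) -> b = 17; heap: [0-16 ALLOC][17-28 ALLOC][29-45 FREE]
Op 4: free(b) -> (freed b); heap: [0-16 ALLOC][17-45 FREE]
Op 5: a = realloc(a, 11) -> a = 0; heap: [0-10 ALLOC][11-45 FREE]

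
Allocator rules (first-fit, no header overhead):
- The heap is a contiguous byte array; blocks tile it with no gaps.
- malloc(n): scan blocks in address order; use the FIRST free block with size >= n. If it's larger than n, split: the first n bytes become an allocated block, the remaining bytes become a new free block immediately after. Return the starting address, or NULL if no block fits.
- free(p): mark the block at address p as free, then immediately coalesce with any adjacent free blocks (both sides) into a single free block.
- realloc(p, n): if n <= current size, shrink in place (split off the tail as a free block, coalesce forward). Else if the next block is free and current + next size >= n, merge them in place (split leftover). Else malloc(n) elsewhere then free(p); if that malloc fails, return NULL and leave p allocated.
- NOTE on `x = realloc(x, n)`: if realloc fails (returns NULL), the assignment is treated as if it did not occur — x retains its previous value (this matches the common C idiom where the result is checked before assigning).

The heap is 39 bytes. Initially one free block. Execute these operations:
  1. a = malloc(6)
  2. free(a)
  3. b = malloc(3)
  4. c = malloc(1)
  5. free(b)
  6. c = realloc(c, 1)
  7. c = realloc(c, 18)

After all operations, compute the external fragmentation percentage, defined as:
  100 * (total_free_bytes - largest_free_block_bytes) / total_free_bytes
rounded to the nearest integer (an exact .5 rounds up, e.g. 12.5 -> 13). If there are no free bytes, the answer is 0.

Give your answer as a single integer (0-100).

Op 1: a = malloc(6) -> a = 0; heap: [0-5 ALLOC][6-38 FREE]
Op 2: free(a) -> (freed a); heap: [0-38 FREE]
Op 3: b = malloc(3) -> b = 0; heap: [0-2 ALLOC][3-38 FREE]
Op 4: c = malloc(1) -> c = 3; heap: [0-2 ALLOC][3-3 ALLOC][4-38 FREE]
Op 5: free(b) -> (freed b); heap: [0-2 FREE][3-3 ALLOC][4-38 FREE]
Op 6: c = realloc(c, 1) -> c = 3; heap: [0-2 FREE][3-3 ALLOC][4-38 FREE]
Op 7: c = realloc(c, 18) -> c = 3; heap: [0-2 FREE][3-20 ALLOC][21-38 FREE]
Free blocks: [3 18] total_free=21 largest=18 -> 100*(21-18)/21 = 300/21 ≈ 14.286 -> rounds to 14

Answer: 14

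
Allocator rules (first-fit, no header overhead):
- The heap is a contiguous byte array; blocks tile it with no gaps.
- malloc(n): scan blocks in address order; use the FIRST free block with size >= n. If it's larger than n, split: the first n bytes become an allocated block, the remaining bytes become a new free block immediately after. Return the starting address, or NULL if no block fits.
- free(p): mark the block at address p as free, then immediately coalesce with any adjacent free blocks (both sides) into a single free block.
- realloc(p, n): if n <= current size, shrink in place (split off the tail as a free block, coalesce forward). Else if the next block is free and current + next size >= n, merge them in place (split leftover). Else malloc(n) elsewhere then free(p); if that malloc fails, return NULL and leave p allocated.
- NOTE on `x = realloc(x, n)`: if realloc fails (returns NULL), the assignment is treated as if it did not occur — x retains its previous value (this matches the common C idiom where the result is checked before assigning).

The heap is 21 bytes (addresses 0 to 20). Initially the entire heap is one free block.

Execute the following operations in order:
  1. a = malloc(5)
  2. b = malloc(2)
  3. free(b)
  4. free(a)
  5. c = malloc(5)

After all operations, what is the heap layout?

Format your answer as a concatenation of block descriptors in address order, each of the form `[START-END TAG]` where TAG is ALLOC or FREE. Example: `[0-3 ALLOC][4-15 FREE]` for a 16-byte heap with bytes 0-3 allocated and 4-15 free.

Op 1: a = malloc(5) -> a = 0; heap: [0-4 ALLOC][5-20 FREE]
Op 2: b = malloc(2) -> b = 5; heap: [0-4 ALLOC][5-6 ALLOC][7-20 FREE]
Op 3: free(b) -> (freed b); heap: [0-4 ALLOC][5-20 FREE]
Op 4: free(a) -> (freed a); heap: [0-20 FREE]
Op 5: c = malloc(5) -> c = 0; heap: [0-4 ALLOC][5-20 FREE]

Answer: [0-4 ALLOC][5-20 FREE]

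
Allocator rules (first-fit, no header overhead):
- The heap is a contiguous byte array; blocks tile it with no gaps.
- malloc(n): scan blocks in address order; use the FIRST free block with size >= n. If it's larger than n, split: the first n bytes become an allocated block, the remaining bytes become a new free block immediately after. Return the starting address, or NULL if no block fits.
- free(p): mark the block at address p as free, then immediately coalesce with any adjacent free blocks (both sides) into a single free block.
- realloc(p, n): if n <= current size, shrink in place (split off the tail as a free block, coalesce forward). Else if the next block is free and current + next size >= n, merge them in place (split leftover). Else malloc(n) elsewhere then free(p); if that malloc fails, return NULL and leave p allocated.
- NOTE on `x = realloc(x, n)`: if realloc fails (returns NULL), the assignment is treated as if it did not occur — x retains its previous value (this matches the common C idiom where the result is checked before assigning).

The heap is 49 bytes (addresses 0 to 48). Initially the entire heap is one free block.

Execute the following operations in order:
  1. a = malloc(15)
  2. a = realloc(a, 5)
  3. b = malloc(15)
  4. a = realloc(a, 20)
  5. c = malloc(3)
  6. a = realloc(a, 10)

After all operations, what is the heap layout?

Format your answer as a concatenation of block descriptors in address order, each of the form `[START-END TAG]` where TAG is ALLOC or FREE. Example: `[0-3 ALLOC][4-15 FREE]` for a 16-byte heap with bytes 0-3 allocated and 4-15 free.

Answer: [0-2 ALLOC][3-4 FREE][5-19 ALLOC][20-29 ALLOC][30-48 FREE]

Derivation:
Op 1: a = malloc(15) -> a = 0; heap: [0-14 ALLOC][15-48 FREE]
Op 2: a = realloc(a, 5) -> a = 0; heap: [0-4 ALLOC][5-48 FREE]
Op 3: b = malloc(15) -> b = 5; heap: [0-4 ALLOC][5-19 ALLOC][20-48 FREE]
Op 4: a = realloc(a, 20) -> a = 20; heap: [0-4 FREE][5-19 ALLOC][20-39 ALLOC][40-48 FREE]
Op 5: c = malloc(3) -> c = 0; heap: [0-2 ALLOC][3-4 FREE][5-19 ALLOC][20-39 ALLOC][40-48 FREE]
Op 6: a = realloc(a, 10) -> a = 20; heap: [0-2 ALLOC][3-4 FREE][5-19 ALLOC][20-29 ALLOC][30-48 FREE]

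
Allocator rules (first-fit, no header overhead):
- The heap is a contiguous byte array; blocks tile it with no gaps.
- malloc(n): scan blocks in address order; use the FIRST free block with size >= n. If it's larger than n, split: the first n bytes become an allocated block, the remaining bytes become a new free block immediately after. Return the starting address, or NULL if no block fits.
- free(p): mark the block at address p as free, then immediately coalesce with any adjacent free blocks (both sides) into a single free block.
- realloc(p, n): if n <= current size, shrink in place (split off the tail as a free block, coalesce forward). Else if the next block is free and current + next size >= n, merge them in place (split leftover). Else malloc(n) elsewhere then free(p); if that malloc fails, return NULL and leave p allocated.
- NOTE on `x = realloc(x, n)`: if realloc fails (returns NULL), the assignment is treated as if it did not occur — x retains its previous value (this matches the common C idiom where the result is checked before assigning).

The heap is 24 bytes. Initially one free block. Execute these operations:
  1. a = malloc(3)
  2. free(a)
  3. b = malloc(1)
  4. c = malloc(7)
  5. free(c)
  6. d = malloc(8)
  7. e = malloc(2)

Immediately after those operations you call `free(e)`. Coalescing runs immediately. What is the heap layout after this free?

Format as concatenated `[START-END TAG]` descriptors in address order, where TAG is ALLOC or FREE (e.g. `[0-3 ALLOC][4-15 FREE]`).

Answer: [0-0 ALLOC][1-8 ALLOC][9-23 FREE]

Derivation:
Op 1: a = malloc(3) -> a = 0; heap: [0-2 ALLOC][3-23 FREE]
Op 2: free(a) -> (freed a); heap: [0-23 FREE]
Op 3: b = malloc(1) -> b = 0; heap: [0-0 ALLOC][1-23 FREE]
Op 4: c = malloc(7) -> c = 1; heap: [0-0 ALLOC][1-7 ALLOC][8-23 FREE]
Op 5: free(c) -> (freed c); heap: [0-0 ALLOC][1-23 FREE]
Op 6: d = malloc(8) -> d = 1; heap: [0-0 ALLOC][1-8 ALLOC][9-23 FREE]
Op 7: e = malloc(2) -> e = 9; heap: [0-0 ALLOC][1-8 ALLOC][9-10 ALLOC][11-23 FREE]
free(e): e = 9 -> block [9-10 ALLOC]; mark free, coalesce with adjacent free neighbors -> [0-0 ALLOC][1-8 ALLOC][9-23 FREE]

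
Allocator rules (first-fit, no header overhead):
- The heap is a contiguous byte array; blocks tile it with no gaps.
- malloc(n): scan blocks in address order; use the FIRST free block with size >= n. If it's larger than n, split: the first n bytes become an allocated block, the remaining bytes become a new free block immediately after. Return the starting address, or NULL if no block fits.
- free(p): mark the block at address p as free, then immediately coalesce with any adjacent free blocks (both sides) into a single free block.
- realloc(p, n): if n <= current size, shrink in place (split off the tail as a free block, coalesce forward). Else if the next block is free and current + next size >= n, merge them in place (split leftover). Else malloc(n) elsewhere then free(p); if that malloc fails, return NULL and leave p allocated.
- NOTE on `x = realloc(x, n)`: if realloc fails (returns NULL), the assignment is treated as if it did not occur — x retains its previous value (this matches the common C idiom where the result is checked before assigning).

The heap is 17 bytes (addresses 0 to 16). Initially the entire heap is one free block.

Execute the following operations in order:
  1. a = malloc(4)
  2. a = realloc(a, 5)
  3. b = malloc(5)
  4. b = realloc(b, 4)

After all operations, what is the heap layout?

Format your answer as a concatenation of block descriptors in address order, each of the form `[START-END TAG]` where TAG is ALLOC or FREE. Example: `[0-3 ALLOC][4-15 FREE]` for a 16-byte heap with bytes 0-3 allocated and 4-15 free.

Answer: [0-4 ALLOC][5-8 ALLOC][9-16 FREE]

Derivation:
Op 1: a = malloc(4) -> a = 0; heap: [0-3 ALLOC][4-16 FREE]
Op 2: a = realloc(a, 5) -> a = 0; heap: [0-4 ALLOC][5-16 FREE]
Op 3: b = malloc(5) -> b = 5; heap: [0-4 ALLOC][5-9 ALLOC][10-16 FREE]
Op 4: b = realloc(b, 4) -> b = 5; heap: [0-4 ALLOC][5-8 ALLOC][9-16 FREE]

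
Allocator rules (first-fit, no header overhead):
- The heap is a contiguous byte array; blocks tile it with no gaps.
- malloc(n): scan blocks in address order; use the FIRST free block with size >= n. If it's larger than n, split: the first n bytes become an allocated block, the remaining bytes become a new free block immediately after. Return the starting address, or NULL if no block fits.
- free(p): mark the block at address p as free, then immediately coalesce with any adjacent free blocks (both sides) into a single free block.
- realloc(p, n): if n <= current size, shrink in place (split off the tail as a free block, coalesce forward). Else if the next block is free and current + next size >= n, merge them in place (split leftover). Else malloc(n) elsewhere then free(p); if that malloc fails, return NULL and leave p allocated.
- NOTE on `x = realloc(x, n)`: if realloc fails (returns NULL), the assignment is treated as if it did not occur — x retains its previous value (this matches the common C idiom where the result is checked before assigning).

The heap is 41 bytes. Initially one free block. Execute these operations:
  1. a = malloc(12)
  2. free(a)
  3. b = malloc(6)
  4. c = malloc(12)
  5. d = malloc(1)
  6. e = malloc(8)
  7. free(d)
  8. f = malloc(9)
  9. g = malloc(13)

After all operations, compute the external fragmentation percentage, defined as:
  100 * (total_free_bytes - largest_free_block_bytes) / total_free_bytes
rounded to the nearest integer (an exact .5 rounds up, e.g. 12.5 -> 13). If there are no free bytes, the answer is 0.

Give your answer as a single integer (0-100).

Op 1: a = malloc(12) -> a = 0; heap: [0-11 ALLOC][12-40 FREE]
Op 2: free(a) -> (freed a); heap: [0-40 FREE]
Op 3: b = malloc(6) -> b = 0; heap: [0-5 ALLOC][6-40 FREE]
Op 4: c = malloc(12) -> c = 6; heap: [0-5 ALLOC][6-17 ALLOC][18-40 FREE]
Op 5: d = malloc(1) -> d = 18; heap: [0-5 ALLOC][6-17 ALLOC][18-18 ALLOC][19-40 FREE]
Op 6: e = malloc(8) -> e = 19; heap: [0-5 ALLOC][6-17 ALLOC][18-18 ALLOC][19-26 ALLOC][27-40 FREE]
Op 7: free(d) -> (freed d); heap: [0-5 ALLOC][6-17 ALLOC][18-18 FREE][19-26 ALLOC][27-40 FREE]
Op 8: f = malloc(9) -> f = 27; heap: [0-5 ALLOC][6-17 ALLOC][18-18 FREE][19-26 ALLOC][27-35 ALLOC][36-40 FREE]
Op 9: g = malloc(13) -> g = NULL; heap: [0-5 ALLOC][6-17 ALLOC][18-18 FREE][19-26 ALLOC][27-35 ALLOC][36-40 FREE]
Free blocks: [1 5] total_free=6 largest=5 -> 100*(6-5)/6 = 100/6 ≈ 16.667 -> rounds to 17

Answer: 17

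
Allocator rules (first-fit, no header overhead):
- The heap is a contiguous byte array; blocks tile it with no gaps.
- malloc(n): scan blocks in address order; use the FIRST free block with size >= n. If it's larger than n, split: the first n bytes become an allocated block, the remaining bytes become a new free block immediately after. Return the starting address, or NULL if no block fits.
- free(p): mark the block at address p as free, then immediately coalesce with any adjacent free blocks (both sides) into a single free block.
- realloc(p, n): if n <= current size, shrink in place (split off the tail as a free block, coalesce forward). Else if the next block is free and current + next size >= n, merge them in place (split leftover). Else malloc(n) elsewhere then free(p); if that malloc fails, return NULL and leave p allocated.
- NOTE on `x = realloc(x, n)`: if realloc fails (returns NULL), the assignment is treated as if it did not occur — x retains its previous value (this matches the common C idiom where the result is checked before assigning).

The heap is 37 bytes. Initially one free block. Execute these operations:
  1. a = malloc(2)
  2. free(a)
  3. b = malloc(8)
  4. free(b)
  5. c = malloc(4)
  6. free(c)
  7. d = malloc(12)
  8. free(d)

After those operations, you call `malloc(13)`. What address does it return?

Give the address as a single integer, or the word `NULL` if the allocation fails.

Answer: 0

Derivation:
Op 1: a = malloc(2) -> a = 0; heap: [0-1 ALLOC][2-36 FREE]
Op 2: free(a) -> (freed a); heap: [0-36 FREE]
Op 3: b = malloc(8) -> b = 0; heap: [0-7 ALLOC][8-36 FREE]
Op 4: free(b) -> (freed b); heap: [0-36 FREE]
Op 5: c = malloc(4) -> c = 0; heap: [0-3 ALLOC][4-36 FREE]
Op 6: free(c) -> (freed c); heap: [0-36 FREE]
Op 7: d = malloc(12) -> d = 0; heap: [0-11 ALLOC][12-36 FREE]
Op 8: free(d) -> (freed d); heap: [0-36 FREE]
malloc(13): first-fit scan over [0-36 FREE] -> 0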